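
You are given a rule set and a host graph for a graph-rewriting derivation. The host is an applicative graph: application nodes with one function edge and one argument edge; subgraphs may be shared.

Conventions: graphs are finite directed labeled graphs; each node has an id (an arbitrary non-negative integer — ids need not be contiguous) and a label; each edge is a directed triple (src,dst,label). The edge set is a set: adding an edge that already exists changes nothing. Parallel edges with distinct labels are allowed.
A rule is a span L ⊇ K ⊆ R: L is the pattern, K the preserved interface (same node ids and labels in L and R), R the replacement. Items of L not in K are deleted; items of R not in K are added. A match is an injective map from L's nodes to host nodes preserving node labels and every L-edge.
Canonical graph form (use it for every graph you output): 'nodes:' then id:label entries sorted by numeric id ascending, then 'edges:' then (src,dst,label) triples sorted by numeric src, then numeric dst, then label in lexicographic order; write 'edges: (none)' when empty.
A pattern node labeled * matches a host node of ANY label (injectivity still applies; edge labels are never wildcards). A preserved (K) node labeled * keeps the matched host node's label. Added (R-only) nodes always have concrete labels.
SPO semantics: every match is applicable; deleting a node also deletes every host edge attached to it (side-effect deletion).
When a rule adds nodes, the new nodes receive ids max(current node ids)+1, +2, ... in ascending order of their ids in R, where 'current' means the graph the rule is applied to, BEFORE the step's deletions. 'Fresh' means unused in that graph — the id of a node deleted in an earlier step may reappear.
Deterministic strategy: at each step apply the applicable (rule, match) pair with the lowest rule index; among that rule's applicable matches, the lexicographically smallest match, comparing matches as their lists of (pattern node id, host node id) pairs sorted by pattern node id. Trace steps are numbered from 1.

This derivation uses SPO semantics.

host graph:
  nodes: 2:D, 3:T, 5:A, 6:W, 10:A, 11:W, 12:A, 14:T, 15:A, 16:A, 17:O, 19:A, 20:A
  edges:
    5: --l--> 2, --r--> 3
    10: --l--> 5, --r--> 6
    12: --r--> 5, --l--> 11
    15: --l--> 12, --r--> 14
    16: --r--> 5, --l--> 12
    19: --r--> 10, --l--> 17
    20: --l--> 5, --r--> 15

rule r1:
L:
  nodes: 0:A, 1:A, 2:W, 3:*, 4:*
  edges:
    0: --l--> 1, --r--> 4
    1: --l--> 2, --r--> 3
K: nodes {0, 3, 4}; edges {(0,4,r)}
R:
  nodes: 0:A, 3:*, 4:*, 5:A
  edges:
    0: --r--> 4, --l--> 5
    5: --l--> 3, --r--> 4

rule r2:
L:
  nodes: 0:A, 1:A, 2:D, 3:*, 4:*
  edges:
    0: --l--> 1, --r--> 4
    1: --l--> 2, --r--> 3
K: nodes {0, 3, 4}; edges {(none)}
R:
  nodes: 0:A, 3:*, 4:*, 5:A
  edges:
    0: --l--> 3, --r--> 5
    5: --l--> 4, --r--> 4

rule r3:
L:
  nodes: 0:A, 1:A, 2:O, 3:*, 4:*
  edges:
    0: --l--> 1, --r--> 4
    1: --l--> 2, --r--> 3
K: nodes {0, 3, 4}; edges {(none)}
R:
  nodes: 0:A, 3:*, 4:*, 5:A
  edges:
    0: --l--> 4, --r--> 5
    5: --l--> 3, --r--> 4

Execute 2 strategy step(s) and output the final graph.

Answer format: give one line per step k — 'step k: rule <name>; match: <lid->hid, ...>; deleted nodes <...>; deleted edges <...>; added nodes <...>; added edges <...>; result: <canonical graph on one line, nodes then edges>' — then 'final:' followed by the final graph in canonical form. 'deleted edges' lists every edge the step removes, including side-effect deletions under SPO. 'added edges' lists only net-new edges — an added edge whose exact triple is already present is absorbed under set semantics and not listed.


step 1: rule r1; match: 0->15, 1->12, 2->11, 3->5, 4->14; deleted nodes 11, 12; deleted edges (12,5,r); (12,11,l); (15,12,l); (16,12,l); added nodes 21; added edges (15,21,l); (21,5,l); (21,14,r); result: nodes: 2:D, 3:T, 5:A, 6:W, 10:A, 14:T, 15:A, 16:A, 17:O, 19:A, 20:A, 21:A edges: (5,2,l); (5,3,r); (10,5,l); (10,6,r); (15,14,r); (15,21,l); (16,5,r); (19,10,r); (19,17,l); (20,5,l); (20,15,r); (21,5,l); (21,14,r)
step 2: rule r2; match: 0->10, 1->5, 2->2, 3->3, 4->6; deleted nodes 2, 5; deleted edges (5,2,l); (5,3,r); (10,5,l); (10,6,r); (16,5,r); (20,5,l); (21,5,l); added nodes 22; added edges (10,3,l); (10,22,r); (22,6,l); (22,6,r); result: nodes: 3:T, 6:W, 10:A, 14:T, 15:A, 16:A, 17:O, 19:A, 20:A, 21:A, 22:A edges: (10,3,l); (10,22,r); (15,14,r); (15,21,l); (19,10,r); (19,17,l); (20,15,r); (21,14,r); (22,6,l); (22,6,r)
final:
nodes: 3:T, 6:W, 10:A, 14:T, 15:A, 16:A, 17:O, 19:A, 20:A, 21:A, 22:A
edges: (10,3,l); (10,22,r); (15,14,r); (15,21,l); (19,10,r); (19,17,l); (20,15,r); (21,14,r); (22,6,l); (22,6,r)


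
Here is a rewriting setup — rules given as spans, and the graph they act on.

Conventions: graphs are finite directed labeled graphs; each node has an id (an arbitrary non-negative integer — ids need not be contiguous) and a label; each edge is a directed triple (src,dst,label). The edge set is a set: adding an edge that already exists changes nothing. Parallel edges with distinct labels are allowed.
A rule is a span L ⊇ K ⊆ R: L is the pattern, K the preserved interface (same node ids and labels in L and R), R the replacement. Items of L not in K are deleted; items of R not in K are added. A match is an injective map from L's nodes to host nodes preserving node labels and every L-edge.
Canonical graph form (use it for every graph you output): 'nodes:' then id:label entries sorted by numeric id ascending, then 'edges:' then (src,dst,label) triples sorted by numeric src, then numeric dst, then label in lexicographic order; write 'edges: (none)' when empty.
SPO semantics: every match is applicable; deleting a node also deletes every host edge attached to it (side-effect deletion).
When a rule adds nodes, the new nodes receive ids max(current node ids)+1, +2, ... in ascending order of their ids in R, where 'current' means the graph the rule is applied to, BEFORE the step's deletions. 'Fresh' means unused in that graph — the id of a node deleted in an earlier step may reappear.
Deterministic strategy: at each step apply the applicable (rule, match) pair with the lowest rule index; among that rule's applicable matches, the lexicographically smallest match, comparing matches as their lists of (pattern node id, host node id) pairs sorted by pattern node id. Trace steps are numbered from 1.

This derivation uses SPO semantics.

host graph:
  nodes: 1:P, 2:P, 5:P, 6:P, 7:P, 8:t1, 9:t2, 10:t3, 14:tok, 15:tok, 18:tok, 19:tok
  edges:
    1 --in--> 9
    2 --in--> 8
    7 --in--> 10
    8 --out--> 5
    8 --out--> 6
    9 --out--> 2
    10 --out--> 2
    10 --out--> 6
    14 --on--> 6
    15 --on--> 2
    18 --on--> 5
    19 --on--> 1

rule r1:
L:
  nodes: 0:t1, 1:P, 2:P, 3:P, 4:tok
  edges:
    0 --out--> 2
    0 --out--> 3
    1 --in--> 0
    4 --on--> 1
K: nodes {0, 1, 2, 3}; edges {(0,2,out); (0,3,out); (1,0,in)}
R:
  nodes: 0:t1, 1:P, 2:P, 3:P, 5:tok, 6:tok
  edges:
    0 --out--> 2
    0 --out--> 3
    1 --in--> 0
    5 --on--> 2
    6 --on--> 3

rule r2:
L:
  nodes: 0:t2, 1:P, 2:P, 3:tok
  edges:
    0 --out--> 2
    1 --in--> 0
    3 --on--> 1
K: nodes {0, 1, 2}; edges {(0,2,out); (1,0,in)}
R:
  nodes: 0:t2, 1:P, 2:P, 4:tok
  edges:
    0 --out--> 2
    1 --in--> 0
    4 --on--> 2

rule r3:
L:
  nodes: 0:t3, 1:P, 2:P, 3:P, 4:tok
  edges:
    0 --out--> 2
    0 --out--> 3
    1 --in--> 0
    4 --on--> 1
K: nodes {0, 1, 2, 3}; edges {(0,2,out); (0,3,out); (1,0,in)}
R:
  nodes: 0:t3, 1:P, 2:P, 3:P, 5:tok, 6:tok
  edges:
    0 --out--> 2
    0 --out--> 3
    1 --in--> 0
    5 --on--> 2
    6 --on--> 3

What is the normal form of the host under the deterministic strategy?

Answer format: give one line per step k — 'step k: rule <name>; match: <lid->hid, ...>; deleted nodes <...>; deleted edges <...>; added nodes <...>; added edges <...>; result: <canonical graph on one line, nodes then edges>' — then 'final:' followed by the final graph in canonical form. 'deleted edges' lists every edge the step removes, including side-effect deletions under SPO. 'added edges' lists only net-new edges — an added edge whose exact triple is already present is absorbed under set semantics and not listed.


step 1: rule r1; match: 0->8, 1->2, 2->5, 3->6, 4->15; deleted nodes 15; deleted edges (15,2,on); added nodes 20, 21; added edges (20,5,on); (21,6,on); result: nodes: 1:P, 2:P, 5:P, 6:P, 7:P, 8:t1, 9:t2, 10:t3, 14:tok, 18:tok, 19:tok, 20:tok, 21:tok edges: (1,9,in); (2,8,in); (7,10,in); (8,5,out); (8,6,out); (9,2,out); (10,2,out); (10,6,out); (14,6,on); (18,5,on); (19,1,on); (20,5,on); (21,6,on)
step 2: rule r2; match: 0->9, 1->1, 2->2, 3->19; deleted nodes 19; deleted edges (19,1,on); added nodes 22; added edges (22,2,on); result: nodes: 1:P, 2:P, 5:P, 6:P, 7:P, 8:t1, 9:t2, 10:t3, 14:tok, 18:tok, 20:tok, 21:tok, 22:tok edges: (1,9,in); (2,8,in); (7,10,in); (8,5,out); (8,6,out); (9,2,out); (10,2,out); (10,6,out); (14,6,on); (18,5,on); (20,5,on); (21,6,on); (22,2,on)
step 3: rule r1; match: 0->8, 1->2, 2->5, 3->6, 4->22; deleted nodes 22; deleted edges (22,2,on); added nodes 23, 24; added edges (23,5,on); (24,6,on); result: nodes: 1:P, 2:P, 5:P, 6:P, 7:P, 8:t1, 9:t2, 10:t3, 14:tok, 18:tok, 20:tok, 21:tok, 23:tok, 24:tok edges: (1,9,in); (2,8,in); (7,10,in); (8,5,out); (8,6,out); (9,2,out); (10,2,out); (10,6,out); (14,6,on); (18,5,on); (20,5,on); (21,6,on); (23,5,on); (24,6,on)
final:
nodes: 1:P, 2:P, 5:P, 6:P, 7:P, 8:t1, 9:t2, 10:t3, 14:tok, 18:tok, 20:tok, 21:tok, 23:tok, 24:tok
edges: (1,9,in); (2,8,in); (7,10,in); (8,5,out); (8,6,out); (9,2,out); (10,2,out); (10,6,out); (14,6,on); (18,5,on); (20,5,on); (21,6,on); (23,5,on); (24,6,on)


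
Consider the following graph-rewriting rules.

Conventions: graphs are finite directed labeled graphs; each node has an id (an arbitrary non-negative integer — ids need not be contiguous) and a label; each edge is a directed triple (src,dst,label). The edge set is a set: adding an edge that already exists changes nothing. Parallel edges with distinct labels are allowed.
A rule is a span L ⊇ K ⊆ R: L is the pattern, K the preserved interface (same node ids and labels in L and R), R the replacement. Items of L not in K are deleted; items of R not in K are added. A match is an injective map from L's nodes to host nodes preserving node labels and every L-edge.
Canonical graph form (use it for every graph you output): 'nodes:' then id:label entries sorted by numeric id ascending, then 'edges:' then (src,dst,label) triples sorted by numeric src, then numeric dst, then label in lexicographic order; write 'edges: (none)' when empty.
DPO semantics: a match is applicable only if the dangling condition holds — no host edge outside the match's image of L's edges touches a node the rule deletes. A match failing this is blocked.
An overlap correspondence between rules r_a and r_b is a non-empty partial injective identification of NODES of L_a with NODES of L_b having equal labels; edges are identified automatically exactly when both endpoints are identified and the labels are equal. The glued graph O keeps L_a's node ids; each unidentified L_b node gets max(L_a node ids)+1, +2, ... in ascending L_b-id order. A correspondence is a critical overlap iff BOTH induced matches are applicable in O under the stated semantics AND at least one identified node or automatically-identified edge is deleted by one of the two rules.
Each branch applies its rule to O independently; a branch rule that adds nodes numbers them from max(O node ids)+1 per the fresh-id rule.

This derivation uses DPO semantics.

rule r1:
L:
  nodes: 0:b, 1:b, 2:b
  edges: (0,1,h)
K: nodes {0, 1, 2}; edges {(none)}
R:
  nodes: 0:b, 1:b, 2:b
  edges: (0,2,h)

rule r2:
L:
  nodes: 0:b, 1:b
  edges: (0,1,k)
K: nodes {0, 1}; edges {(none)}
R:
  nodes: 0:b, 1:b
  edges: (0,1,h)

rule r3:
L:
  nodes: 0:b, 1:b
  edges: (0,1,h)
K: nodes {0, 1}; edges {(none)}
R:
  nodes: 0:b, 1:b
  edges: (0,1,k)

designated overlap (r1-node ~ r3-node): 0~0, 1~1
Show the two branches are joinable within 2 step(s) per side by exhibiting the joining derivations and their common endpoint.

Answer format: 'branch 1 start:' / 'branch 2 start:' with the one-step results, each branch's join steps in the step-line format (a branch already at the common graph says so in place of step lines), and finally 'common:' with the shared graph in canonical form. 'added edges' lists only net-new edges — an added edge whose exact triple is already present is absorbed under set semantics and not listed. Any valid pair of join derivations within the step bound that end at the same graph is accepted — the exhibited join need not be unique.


branch 1 start:
nodes: 0:b, 1:b, 2:b
edges: (0,2,h)
branch 2 start:
nodes: 0:b, 1:b, 2:b
edges: (0,1,k)
branch 1 step 1: rule r1; match: 0->0, 1->2, 2->1; deleted nodes (none); deleted edges (0,2,h); added nodes (none); added edges (0,1,h); result: nodes: 0:b, 1:b, 2:b edges: (0,1,h)
branch 2 step 1: rule r2; match: 0->0, 1->1; deleted nodes (none); deleted edges (0,1,k); added nodes (none); added edges (0,1,h); result: nodes: 0:b, 1:b, 2:b edges: (0,1,h)
common:
nodes: 0:b, 1:b, 2:b
edges: (0,1,h)


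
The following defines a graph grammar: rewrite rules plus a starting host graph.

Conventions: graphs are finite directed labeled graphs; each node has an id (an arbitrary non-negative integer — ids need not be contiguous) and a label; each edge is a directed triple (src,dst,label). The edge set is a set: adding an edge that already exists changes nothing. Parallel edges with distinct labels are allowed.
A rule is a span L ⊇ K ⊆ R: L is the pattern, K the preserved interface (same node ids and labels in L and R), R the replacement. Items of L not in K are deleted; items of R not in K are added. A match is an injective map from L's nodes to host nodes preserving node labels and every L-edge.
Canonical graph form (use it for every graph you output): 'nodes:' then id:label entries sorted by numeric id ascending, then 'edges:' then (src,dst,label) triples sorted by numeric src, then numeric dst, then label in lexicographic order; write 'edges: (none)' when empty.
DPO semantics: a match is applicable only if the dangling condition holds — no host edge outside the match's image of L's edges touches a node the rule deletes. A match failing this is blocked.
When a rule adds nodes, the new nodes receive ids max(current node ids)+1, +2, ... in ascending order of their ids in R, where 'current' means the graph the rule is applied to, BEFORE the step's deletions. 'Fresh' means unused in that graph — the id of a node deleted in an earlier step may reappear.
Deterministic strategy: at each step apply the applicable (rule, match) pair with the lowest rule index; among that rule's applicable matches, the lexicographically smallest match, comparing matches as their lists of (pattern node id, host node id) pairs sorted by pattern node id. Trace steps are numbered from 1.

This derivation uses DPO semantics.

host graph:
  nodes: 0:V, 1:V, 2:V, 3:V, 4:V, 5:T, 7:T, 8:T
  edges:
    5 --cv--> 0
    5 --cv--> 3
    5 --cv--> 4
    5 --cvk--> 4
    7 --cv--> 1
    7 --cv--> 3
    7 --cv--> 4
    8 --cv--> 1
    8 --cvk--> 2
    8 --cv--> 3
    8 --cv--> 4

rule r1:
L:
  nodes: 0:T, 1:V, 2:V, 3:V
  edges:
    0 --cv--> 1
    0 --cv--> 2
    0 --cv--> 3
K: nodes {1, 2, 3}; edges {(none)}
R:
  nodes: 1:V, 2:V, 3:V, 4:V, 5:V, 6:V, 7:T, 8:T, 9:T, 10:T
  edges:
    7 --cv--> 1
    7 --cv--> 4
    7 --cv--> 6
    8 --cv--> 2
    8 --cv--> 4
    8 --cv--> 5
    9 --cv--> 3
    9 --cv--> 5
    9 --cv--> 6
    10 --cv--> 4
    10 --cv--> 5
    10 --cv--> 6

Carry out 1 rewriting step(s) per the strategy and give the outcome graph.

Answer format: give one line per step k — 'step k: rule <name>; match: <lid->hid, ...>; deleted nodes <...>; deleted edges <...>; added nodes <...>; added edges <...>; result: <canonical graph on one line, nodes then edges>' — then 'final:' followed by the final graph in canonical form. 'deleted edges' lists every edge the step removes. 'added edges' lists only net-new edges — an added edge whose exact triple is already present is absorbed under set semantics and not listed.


step 1: rule r1; match: 0->7, 1->1, 2->3, 3->4; deleted nodes 7; deleted edges (7,1,cv); (7,3,cv); (7,4,cv); added nodes 9, 10, 11, 12, 13, 14, 15; added edges (12,1,cv); (12,9,cv); (12,11,cv); (13,3,cv); (13,9,cv); (13,10,cv); (14,4,cv); (14,10,cv); (14,11,cv); (15,9,cv); (15,10,cv); (15,11,cv); result: nodes: 0:V, 1:V, 2:V, 3:V, 4:V, 5:T, 8:T, 9:V, 10:V, 11:V, 12:T, 13:T, 14:T, 15:T edges: (5,0,cv); (5,3,cv); (5,4,cv); (5,4,cvk); (8,1,cv); (8,2,cvk); (8,3,cv); (8,4,cv); (12,1,cv); (12,9,cv); (12,11,cv); (13,3,cv); (13,9,cv); (13,10,cv); (14,4,cv); (14,10,cv); (14,11,cv); (15,9,cv); (15,10,cv); (15,11,cv)
final:
nodes: 0:V, 1:V, 2:V, 3:V, 4:V, 5:T, 8:T, 9:V, 10:V, 11:V, 12:T, 13:T, 14:T, 15:T
edges: (5,0,cv); (5,3,cv); (5,4,cv); (5,4,cvk); (8,1,cv); (8,2,cvk); (8,3,cv); (8,4,cv); (12,1,cv); (12,9,cv); (12,11,cv); (13,3,cv); (13,9,cv); (13,10,cv); (14,4,cv); (14,10,cv); (14,11,cv); (15,9,cv); (15,10,cv); (15,11,cv)


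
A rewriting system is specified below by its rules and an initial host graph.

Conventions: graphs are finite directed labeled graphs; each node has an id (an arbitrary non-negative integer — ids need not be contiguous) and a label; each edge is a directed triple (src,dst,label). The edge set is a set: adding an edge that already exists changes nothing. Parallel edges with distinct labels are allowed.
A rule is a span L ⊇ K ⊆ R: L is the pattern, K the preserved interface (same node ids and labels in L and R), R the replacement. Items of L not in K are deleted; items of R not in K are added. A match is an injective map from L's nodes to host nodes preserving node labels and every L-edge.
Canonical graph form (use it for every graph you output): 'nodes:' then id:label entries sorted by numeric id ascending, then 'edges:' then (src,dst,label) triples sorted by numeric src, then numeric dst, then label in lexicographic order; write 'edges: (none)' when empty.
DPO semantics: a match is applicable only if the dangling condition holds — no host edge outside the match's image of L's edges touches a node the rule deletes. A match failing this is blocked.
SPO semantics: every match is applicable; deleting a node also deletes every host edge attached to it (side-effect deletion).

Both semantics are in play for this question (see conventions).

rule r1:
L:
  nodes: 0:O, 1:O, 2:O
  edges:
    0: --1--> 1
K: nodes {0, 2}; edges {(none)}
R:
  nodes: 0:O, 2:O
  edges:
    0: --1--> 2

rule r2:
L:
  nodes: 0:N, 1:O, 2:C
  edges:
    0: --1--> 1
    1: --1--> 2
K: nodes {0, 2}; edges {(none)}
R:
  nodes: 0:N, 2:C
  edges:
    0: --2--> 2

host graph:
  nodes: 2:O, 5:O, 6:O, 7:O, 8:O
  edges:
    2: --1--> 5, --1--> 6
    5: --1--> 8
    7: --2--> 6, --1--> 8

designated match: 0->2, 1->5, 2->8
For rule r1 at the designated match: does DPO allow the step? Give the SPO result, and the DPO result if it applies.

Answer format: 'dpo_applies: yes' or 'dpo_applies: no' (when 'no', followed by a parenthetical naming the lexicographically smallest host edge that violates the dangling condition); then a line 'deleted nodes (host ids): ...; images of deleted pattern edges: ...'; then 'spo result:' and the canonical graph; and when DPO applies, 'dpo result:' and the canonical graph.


dpo_applies: no
(the rule deletes node 5, which keeps host edge (5,8,1) outside the match image — the dangling condition fails, DPO blocks; SPO proceeds and side-deletes such edges)
deleted nodes (host ids): 5; images of deleted pattern edges: (2,5,1)
spo result:
nodes: 2:O, 6:O, 7:O, 8:O
edges: (2,6,1); (2,8,1); (7,6,2); (7,8,1)


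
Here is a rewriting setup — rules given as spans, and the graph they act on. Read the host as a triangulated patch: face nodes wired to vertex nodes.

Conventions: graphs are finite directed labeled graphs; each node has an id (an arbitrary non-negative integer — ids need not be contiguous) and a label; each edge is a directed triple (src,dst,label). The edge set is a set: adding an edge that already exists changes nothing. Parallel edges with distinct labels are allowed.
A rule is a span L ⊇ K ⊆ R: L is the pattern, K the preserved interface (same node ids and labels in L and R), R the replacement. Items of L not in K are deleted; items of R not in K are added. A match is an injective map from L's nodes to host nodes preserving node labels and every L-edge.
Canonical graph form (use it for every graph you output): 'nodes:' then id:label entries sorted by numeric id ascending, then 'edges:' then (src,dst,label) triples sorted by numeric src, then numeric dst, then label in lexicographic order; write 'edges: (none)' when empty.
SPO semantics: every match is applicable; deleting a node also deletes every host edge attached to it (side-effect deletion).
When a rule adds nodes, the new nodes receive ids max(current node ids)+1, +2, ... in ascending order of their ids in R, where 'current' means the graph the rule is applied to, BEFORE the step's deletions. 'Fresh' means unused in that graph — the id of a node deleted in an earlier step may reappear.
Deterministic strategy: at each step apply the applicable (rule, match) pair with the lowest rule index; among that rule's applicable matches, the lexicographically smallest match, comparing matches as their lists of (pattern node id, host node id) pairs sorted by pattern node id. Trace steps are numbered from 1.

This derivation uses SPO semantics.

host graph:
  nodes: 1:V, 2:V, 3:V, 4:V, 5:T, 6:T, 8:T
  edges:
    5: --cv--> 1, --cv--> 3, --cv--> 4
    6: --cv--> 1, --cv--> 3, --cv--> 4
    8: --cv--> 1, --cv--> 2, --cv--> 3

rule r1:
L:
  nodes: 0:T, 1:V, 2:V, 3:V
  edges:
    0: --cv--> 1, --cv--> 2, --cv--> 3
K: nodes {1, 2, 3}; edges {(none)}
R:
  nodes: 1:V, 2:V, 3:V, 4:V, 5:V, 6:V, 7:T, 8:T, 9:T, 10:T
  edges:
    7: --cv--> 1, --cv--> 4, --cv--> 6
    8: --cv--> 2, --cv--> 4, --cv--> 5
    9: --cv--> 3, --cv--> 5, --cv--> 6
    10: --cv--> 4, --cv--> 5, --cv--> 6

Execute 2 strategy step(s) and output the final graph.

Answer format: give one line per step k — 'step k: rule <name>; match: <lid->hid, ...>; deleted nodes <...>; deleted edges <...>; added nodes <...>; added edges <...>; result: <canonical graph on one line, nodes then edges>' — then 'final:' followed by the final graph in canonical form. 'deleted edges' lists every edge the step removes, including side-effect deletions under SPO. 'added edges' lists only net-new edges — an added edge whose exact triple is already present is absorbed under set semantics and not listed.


step 1: rule r1; match: 0->5, 1->1, 2->3, 3->4; deleted nodes 5; deleted edges (5,1,cv); (5,3,cv); (5,4,cv); added nodes 9, 10, 11, 12, 13, 14, 15; added edges (12,1,cv); (12,9,cv); (12,11,cv); (13,3,cv); (13,9,cv); (13,10,cv); (14,4,cv); (14,10,cv); (14,11,cv); (15,9,cv); (15,10,cv); (15,11,cv); result: nodes: 1:V, 2:V, 3:V, 4:V, 6:T, 8:T, 9:V, 10:V, 11:V, 12:T, 13:T, 14:T, 15:T edges: (6,1,cv); (6,3,cv); (6,4,cv); (8,1,cv); (8,2,cv); (8,3,cv); (12,1,cv); (12,9,cv); (12,11,cv); (13,3,cv); (13,9,cv); (13,10,cv); (14,4,cv); (14,10,cv); (14,11,cv); (15,9,cv); (15,10,cv); (15,11,cv)
step 2: rule r1; match: 0->6, 1->1, 2->3, 3->4; deleted nodes 6; deleted edges (6,1,cv); (6,3,cv); (6,4,cv); added nodes 16, 17, 18, 19, 20, 21, 22; added edges (19,1,cv); (19,16,cv); (19,18,cv); (20,3,cv); (20,16,cv); (20,17,cv); (21,4,cv); (21,17,cv); (21,18,cv); (22,16,cv); (22,17,cv); (22,18,cv); result: nodes: 1:V, 2:V, 3:V, 4:V, 8:T, 9:V, 10:V, 11:V, 12:T, 13:T, 14:T, 15:T, 16:V, 17:V, 18:V, 19:T, 20:T, 21:T, 22:T edges: (8,1,cv); (8,2,cv); (8,3,cv); (12,1,cv); (12,9,cv); (12,11,cv); (13,3,cv); (13,9,cv); (13,10,cv); (14,4,cv); (14,10,cv); (14,11,cv); (15,9,cv); (15,10,cv); (15,11,cv); (19,1,cv); (19,16,cv); (19,18,cv); (20,3,cv); (20,16,cv); (20,17,cv); (21,4,cv); (21,17,cv); (21,18,cv); (22,16,cv); (22,17,cv); (22,18,cv)
final:
nodes: 1:V, 2:V, 3:V, 4:V, 8:T, 9:V, 10:V, 11:V, 12:T, 13:T, 14:T, 15:T, 16:V, 17:V, 18:V, 19:T, 20:T, 21:T, 22:T
edges: (8,1,cv); (8,2,cv); (8,3,cv); (12,1,cv); (12,9,cv); (12,11,cv); (13,3,cv); (13,9,cv); (13,10,cv); (14,4,cv); (14,10,cv); (14,11,cv); (15,9,cv); (15,10,cv); (15,11,cv); (19,1,cv); (19,16,cv); (19,18,cv); (20,3,cv); (20,16,cv); (20,17,cv); (21,4,cv); (21,17,cv); (21,18,cv); (22,16,cv); (22,17,cv); (22,18,cv)


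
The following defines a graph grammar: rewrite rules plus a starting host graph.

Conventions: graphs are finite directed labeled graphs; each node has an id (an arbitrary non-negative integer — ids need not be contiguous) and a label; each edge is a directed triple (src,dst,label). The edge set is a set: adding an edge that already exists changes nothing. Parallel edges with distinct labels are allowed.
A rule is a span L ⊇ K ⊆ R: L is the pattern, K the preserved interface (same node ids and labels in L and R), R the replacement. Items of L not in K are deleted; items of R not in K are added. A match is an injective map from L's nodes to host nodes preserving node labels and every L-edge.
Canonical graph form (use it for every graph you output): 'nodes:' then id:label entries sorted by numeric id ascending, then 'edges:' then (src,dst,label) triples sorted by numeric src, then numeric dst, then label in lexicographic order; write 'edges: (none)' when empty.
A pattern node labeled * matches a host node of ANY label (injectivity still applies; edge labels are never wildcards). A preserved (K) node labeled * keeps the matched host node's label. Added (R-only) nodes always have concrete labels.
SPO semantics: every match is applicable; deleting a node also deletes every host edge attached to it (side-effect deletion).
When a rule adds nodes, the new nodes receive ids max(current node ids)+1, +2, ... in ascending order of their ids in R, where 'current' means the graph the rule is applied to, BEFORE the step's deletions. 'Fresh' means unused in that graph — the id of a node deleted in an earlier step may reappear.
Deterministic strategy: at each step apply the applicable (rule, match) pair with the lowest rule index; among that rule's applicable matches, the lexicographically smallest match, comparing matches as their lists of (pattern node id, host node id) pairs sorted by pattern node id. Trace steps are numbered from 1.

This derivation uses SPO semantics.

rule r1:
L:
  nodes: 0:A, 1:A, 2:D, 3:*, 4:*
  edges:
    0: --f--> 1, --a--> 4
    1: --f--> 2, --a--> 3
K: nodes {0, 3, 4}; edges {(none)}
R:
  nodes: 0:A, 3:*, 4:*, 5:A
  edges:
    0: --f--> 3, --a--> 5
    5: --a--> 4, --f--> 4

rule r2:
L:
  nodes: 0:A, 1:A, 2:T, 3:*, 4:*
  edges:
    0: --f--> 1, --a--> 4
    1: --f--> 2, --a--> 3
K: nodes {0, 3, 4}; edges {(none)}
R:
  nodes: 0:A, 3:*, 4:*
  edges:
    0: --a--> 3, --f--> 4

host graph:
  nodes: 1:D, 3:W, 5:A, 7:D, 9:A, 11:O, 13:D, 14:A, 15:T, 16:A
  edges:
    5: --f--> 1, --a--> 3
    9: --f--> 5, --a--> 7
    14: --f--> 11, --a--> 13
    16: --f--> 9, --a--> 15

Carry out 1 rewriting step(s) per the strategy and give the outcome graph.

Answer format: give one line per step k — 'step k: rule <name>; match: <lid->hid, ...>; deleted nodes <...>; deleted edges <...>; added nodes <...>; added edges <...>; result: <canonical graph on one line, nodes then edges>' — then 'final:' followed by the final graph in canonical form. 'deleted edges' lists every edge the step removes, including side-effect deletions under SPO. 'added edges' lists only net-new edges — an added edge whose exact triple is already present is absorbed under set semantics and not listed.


step 1: rule r1; match: 0->9, 1->5, 2->1, 3->3, 4->7; deleted nodes 1, 5; deleted edges (5,1,f); (5,3,a); (9,5,f); (9,7,a); added nodes 17; added edges (9,3,f); (9,17,a); (17,7,a); (17,7,f); result: nodes: 3:W, 7:D, 9:A, 11:O, 13:D, 14:A, 15:T, 16:A, 17:A edges: (9,3,f); (9,17,a); (14,11,f); (14,13,a); (16,9,f); (16,15,a); (17,7,a); (17,7,f)
final:
nodes: 3:W, 7:D, 9:A, 11:O, 13:D, 14:A, 15:T, 16:A, 17:A
edges: (9,3,f); (9,17,a); (14,11,f); (14,13,a); (16,9,f); (16,15,a); (17,7,a); (17,7,f)


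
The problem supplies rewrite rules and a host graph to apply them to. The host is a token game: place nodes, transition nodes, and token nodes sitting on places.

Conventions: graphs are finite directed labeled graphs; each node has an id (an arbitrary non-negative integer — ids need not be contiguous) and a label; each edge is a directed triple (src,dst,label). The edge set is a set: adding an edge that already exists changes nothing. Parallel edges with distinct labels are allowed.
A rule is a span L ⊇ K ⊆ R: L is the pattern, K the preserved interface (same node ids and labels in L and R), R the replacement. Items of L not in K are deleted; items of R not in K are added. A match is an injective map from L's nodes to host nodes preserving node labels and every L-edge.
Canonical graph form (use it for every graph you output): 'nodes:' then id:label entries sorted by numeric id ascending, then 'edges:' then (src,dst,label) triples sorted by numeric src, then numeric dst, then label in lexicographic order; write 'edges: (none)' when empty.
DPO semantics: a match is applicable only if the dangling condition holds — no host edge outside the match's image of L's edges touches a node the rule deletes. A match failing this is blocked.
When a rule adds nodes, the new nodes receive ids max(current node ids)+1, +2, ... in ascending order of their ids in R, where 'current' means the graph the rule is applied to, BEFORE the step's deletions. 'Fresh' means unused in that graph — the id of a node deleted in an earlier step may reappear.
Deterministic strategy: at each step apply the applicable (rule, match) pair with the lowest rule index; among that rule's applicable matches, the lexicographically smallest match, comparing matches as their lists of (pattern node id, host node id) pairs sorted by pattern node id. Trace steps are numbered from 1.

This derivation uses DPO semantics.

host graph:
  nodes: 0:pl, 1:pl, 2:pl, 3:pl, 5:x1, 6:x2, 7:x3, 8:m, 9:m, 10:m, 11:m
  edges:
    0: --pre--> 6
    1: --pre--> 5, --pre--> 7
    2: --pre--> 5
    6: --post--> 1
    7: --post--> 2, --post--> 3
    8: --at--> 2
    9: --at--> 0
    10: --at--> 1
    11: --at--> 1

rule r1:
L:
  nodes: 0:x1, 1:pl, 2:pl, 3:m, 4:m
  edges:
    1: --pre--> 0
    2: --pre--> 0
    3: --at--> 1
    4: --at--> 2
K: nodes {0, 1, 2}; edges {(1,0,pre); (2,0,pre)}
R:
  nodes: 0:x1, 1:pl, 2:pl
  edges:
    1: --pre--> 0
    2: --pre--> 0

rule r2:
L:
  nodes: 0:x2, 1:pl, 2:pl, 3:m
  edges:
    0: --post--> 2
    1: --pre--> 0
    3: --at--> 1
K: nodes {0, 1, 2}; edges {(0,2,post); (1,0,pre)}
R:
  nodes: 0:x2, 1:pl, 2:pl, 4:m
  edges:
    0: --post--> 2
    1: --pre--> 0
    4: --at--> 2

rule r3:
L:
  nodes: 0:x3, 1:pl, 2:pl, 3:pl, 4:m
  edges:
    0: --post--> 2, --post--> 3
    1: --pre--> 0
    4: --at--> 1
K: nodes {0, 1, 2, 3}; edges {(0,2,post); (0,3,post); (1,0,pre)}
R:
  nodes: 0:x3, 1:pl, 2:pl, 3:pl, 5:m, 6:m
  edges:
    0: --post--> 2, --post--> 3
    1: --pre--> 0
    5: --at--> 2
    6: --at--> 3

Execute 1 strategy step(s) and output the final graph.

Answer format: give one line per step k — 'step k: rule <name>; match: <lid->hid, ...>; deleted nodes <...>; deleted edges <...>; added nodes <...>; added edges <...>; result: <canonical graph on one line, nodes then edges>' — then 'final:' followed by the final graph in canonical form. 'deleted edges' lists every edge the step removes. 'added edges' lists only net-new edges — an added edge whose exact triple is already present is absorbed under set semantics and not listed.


step 1: rule r1; match: 0->5, 1->1, 2->2, 3->10, 4->8; deleted nodes 8, 10; deleted edges (8,2,at); (10,1,at); added nodes (none); added edges (none); result: nodes: 0:pl, 1:pl, 2:pl, 3:pl, 5:x1, 6:x2, 7:x3, 9:m, 11:m edges: (0,6,pre); (1,5,pre); (1,7,pre); (2,5,pre); (6,1,post); (7,2,post); (7,3,post); (9,0,at); (11,1,at)
final:
nodes: 0:pl, 1:pl, 2:pl, 3:pl, 5:x1, 6:x2, 7:x3, 9:m, 11:m
edges: (0,6,pre); (1,5,pre); (1,7,pre); (2,5,pre); (6,1,post); (7,2,post); (7,3,post); (9,0,at); (11,1,at)


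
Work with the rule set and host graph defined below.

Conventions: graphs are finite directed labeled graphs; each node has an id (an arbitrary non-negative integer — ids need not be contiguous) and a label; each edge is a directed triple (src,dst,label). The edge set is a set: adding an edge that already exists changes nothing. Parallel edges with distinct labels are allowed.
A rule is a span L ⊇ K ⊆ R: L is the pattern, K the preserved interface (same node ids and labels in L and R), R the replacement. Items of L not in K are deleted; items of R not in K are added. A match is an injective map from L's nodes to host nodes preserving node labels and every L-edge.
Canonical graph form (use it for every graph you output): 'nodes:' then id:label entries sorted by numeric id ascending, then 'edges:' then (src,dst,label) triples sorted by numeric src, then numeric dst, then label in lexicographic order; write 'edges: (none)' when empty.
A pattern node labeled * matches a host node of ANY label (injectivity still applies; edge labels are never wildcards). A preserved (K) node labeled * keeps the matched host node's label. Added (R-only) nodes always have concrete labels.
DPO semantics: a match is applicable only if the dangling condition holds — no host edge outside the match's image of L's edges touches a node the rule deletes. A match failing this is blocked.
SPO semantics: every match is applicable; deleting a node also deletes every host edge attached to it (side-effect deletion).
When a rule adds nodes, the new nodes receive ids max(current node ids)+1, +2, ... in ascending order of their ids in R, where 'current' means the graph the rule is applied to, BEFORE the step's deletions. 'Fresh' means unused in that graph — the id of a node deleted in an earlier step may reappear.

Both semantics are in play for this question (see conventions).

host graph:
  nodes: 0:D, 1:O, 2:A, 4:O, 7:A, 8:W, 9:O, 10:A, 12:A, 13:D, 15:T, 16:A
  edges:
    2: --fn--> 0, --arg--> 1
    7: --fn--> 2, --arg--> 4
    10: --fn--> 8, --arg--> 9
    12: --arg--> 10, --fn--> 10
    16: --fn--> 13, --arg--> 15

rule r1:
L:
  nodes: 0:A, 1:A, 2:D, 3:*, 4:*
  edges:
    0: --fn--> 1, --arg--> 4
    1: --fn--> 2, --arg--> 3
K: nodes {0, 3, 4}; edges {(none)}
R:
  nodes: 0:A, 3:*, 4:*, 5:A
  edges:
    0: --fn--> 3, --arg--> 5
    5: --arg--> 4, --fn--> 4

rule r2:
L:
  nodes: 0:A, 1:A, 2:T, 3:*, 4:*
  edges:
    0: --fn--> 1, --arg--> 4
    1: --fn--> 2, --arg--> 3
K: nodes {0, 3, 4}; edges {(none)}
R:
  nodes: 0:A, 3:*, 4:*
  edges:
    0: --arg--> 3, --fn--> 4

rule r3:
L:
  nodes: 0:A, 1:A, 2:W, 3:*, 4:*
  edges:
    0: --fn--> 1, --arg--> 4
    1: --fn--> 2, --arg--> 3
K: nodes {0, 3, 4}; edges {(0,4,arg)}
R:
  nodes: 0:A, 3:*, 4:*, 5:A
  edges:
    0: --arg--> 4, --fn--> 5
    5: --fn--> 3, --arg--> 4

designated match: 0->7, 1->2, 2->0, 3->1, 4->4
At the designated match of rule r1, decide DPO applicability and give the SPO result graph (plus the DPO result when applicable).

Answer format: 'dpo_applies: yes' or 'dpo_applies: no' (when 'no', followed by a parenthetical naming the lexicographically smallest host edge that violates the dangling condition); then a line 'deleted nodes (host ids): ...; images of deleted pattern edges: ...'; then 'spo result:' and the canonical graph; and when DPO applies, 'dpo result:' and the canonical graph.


dpo_applies: yes
deleted nodes (host ids): 0, 2; images of deleted pattern edges: (2,0,fn); (2,1,arg); (7,2,fn); (7,4,arg)
spo result:
nodes: 1:O, 4:O, 7:A, 8:W, 9:O, 10:A, 12:A, 13:D, 15:T, 16:A, 17:A
edges: (7,1,fn); (7,17,arg); (10,8,fn); (10,9,arg); (12,10,arg); (12,10,fn); (16,13,fn); (16,15,arg); (17,4,arg); (17,4,fn)
dpo result:
nodes: 1:O, 4:O, 7:A, 8:W, 9:O, 10:A, 12:A, 13:D, 15:T, 16:A, 17:A
edges: (7,1,fn); (7,17,arg); (10,8,fn); (10,9,arg); (12,10,arg); (12,10,fn); (16,13,fn); (16,15,arg); (17,4,arg); (17,4,fn)


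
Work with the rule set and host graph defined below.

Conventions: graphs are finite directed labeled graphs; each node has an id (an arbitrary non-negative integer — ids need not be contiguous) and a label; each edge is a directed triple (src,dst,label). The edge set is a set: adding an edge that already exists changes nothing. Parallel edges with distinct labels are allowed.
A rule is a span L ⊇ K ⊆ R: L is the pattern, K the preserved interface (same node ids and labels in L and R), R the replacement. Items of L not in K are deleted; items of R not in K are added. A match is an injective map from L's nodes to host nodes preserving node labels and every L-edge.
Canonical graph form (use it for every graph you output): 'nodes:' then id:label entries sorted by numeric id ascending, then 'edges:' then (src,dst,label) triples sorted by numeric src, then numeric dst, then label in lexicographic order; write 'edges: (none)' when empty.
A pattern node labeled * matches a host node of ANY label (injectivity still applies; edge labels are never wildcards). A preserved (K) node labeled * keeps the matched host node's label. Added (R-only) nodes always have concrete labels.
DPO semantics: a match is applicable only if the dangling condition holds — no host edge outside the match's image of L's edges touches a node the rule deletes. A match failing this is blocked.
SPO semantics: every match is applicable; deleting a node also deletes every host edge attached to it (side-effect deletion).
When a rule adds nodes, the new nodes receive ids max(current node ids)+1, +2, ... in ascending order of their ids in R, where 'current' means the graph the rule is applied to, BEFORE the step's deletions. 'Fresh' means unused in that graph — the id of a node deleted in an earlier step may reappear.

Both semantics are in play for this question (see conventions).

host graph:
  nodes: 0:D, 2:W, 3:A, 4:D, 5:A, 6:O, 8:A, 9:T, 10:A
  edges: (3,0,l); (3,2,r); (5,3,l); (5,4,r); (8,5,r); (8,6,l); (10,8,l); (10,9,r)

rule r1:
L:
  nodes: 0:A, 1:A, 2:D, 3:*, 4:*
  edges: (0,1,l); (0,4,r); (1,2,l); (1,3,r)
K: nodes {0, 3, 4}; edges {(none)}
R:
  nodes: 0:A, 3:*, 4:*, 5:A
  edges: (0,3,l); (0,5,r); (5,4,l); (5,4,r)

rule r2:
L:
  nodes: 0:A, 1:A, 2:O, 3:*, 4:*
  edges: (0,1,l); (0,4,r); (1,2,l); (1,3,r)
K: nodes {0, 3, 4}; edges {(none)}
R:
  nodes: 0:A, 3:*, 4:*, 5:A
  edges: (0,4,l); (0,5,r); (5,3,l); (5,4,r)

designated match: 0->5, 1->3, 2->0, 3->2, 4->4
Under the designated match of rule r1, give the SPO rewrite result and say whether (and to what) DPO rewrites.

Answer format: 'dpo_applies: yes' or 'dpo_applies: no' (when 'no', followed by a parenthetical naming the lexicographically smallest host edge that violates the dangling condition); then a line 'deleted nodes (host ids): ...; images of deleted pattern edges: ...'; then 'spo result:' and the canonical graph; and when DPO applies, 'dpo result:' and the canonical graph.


dpo_applies: yes
deleted nodes (host ids): 0, 3; images of deleted pattern edges: (3,0,l); (3,2,r); (5,3,l); (5,4,r)
spo result:
nodes: 2:W, 4:D, 5:A, 6:O, 8:A, 9:T, 10:A, 11:A
edges: (5,2,l); (5,11,r); (8,5,r); (8,6,l); (10,8,l); (10,9,r); (11,4,l); (11,4,r)
dpo result:
nodes: 2:W, 4:D, 5:A, 6:O, 8:A, 9:T, 10:A, 11:A
edges: (5,2,l); (5,11,r); (8,5,r); (8,6,l); (10,8,l); (10,9,r); (11,4,l); (11,4,r)


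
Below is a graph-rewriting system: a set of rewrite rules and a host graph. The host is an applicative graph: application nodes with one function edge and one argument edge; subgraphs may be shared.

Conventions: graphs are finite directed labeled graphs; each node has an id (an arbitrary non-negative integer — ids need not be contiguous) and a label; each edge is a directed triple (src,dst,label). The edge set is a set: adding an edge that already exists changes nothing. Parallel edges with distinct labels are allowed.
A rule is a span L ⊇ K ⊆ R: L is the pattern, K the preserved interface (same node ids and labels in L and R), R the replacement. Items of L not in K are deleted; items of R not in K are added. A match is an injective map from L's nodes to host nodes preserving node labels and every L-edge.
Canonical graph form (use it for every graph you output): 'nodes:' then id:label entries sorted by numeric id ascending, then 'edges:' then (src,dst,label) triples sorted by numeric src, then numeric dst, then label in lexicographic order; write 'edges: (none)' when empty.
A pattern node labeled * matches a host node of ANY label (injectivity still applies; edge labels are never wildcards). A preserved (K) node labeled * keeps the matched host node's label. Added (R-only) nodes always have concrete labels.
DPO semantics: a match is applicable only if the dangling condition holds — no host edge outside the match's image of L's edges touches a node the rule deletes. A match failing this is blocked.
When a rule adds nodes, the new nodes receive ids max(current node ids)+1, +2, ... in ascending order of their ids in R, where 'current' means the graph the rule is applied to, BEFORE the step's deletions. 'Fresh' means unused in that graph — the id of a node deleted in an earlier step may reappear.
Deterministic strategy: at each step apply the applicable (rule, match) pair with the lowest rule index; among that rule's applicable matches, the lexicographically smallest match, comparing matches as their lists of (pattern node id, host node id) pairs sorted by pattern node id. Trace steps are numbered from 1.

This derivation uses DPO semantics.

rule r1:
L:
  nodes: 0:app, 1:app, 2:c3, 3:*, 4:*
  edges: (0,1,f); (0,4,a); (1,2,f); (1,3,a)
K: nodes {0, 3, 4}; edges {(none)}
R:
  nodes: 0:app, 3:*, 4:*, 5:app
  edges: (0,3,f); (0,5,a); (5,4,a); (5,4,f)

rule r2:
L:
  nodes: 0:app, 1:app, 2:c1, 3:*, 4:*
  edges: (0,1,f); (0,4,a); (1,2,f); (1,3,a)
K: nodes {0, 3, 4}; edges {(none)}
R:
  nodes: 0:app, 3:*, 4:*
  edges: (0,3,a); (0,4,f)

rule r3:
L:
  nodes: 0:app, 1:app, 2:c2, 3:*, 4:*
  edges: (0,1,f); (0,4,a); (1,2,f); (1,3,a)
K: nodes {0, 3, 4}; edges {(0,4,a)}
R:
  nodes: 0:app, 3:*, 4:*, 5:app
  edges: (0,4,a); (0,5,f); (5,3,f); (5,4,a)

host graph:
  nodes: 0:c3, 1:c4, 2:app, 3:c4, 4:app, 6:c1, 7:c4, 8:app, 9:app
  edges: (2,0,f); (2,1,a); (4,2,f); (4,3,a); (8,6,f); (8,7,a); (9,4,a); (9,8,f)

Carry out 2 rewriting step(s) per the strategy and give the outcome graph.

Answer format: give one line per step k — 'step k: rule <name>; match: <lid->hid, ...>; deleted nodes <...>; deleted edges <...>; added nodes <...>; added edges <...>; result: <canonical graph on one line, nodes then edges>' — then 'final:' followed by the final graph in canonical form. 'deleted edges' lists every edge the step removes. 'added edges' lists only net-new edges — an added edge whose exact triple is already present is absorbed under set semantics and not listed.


step 1: rule r1; match: 0->4, 1->2, 2->0, 3->1, 4->3; deleted nodes 0, 2; deleted edges (2,0,f); (2,1,a); (4,2,f); (4,3,a); added nodes 10; added edges (4,1,f); (4,10,a); (10,3,a); (10,3,f); result: nodes: 1:c4, 3:c4, 4:app, 6:c1, 7:c4, 8:app, 9:app, 10:app edges: (4,1,f); (4,10,a); (8,6,f); (8,7,a); (9,4,a); (9,8,f); (10,3,a); (10,3,f)
step 2: rule r2; match: 0->9, 1->8, 2->6, 3->7, 4->4; deleted nodes 6, 8; deleted edges (8,6,f); (8,7,a); (9,4,a); (9,8,f); added nodes (none); added edges (9,4,f); (9,7,a); result: nodes: 1:c4, 3:c4, 4:app, 7:c4, 9:app, 10:app edges: (4,1,f); (4,10,a); (9,4,f); (9,7,a); (10,3,a); (10,3,f)
final:
nodes: 1:c4, 3:c4, 4:app, 7:c4, 9:app, 10:app
edges: (4,1,f); (4,10,a); (9,4,f); (9,7,a); (10,3,a); (10,3,f)
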